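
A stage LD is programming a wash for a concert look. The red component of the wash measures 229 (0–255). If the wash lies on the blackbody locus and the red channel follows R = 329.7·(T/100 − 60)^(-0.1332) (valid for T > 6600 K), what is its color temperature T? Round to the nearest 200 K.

(t − 60)^(-0.1332) = 229/329.7 = 0.69457.
t − 60 = 0.69457^(1/-0.1332) = 0.69457^(-7.508) = 15.428, so t = 75.428.
T = 100·t = 7543 K → 7600 K to the nearest 200 K.

7600 K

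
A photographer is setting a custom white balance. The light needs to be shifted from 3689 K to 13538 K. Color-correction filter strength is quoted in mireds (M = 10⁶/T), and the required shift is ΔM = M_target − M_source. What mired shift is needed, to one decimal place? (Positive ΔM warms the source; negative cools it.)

M_source = 10⁶/3689 = 271.076; M_target = 10⁶/13538 = 73.866.
ΔM = 73.866 − 271.076 = -197.210 → -197.2 mireds, a cooling shift.

-197.2 mireds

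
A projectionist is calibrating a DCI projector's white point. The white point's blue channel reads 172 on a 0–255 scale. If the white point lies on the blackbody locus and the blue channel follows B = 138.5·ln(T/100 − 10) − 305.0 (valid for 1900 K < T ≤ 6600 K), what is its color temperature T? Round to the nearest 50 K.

ln(t − 10) = (172 + 305.0) / 138.5 = 3.4440.
t − 10 = e^3.4440 = 31.313, so t = 41.313.
T = 100·t = 4131 K → 4150 K to the nearest 50 K.

4150 K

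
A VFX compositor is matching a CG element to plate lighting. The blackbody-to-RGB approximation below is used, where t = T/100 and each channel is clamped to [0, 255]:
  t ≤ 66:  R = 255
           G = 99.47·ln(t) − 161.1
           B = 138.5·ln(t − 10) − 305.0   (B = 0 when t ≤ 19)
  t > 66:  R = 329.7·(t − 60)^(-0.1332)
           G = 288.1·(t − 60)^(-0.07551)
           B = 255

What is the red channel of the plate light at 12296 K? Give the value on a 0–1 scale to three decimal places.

t = 12296/100 = 122.96; the t > 66 branch applies.
R = 329.7·(122.96 − 60)^(-0.1332) = 329.7·62.96^(-0.1332) = 329.7·0.57592 = 189.882.
On a 0–1 scale: 189.882/255 = 0.7446 → 0.745.

0.745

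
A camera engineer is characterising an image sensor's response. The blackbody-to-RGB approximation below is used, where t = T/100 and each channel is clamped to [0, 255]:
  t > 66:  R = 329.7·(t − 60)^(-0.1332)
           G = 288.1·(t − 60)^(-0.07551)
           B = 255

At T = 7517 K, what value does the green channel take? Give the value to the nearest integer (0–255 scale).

t = 7517/100 = 75.17; the t > 66 branch applies.
G = 288.1·(75.17 − 60)^(-0.07551) = 288.1·15.17^(-0.07551) = 288.1·0.81437 = 234.621.
Rounded: 235.

235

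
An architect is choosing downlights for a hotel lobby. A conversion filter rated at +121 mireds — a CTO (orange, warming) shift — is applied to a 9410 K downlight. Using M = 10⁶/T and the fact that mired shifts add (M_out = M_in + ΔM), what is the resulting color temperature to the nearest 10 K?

M_in = 10⁶/9410 = 106.27 mireds.
M_out = 106.27 + (+121) = 227.27 mireds.
T_out = 10⁶/227.27 = 4400.1 K → 4400 K.

4400 K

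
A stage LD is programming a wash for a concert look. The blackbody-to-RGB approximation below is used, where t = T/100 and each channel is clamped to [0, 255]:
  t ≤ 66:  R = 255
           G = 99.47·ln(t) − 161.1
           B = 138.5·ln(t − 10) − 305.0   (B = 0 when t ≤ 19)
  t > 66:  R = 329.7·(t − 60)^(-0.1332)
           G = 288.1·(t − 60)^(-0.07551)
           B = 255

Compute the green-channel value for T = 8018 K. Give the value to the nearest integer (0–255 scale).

t = 8018/100 = 80.18; the t > 66 branch applies.
G = 288.1·(80.18 − 60)^(-0.07551) = 288.1·20.18^(-0.07551) = 288.1·0.79701 = 229.619.
Rounded: 230.

230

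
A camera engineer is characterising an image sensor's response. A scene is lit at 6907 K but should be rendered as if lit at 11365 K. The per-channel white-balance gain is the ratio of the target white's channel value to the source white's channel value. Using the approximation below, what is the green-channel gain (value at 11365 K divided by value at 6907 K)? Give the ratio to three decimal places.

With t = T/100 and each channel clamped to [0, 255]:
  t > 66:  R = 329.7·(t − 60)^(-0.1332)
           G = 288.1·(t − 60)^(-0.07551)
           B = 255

At 6907 K (t = 69.07):
  G = 288.1·(69.07 − 60)^(-0.07551) = 288.1·9.07^(-0.07551) = 288.1·0.84662 = 243.913.
At 11365 K (t = 113.65):
  G = 288.1·(113.65 − 60)^(-0.07551) = 288.1·53.65^(-0.07551) = 288.1·0.74029 = 213.277.
Gain = 213.277 / 243.913 = 0.8744 → 0.874.

0.874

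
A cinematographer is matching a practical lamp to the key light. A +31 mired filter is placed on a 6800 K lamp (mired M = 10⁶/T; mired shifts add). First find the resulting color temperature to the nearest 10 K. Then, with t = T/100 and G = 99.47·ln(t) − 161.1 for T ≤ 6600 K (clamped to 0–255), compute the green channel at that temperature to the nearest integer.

M_in = 10⁶/6800 = 147.06; M_out = 147.06 + (+31) = 178.06.
T_out = 10⁶/178.06 = 5616.1 K → 5620 K; t = 56.2.
G = 99.47·ln 56.2 − 161.1 = 99.47·4.0289 − 161.1 = 239.656.
Rounded: 240.

240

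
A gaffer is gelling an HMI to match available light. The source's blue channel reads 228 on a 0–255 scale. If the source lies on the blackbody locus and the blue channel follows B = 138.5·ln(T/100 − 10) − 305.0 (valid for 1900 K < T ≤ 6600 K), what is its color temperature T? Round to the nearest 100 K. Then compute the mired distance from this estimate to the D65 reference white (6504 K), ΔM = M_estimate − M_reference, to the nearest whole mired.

+22 mireds

ln(t − 10) = (228 + 305.0) / 138.5 = 3.8484.
t − 10 = e^3.8484 = 46.917, so t = 56.917.
T = 100·t = 5692 K → 5700 K to the nearest 100 K.
M_estimate = 10⁶/5700 = 175.44; M_reference = 10⁶/6504 = 153.75.
ΔM = 175.44 − 153.75 = 21.69 → +22 mireds.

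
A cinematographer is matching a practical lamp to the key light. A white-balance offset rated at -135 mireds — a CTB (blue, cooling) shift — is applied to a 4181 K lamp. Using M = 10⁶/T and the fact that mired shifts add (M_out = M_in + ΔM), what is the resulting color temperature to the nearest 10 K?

9600 K

M_in = 10⁶/4181 = 239.18 mireds.
M_out = 239.18 + (-135) = 104.18 mireds.
T_out = 10⁶/104.18 = 9599.0 K → 9600 K.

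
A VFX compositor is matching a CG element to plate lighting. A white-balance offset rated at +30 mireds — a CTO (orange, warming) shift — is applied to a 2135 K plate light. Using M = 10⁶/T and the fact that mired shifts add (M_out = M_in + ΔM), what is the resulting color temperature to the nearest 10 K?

2010 K

M_in = 10⁶/2135 = 468.38 mireds.
M_out = 468.38 + (+30) = 498.38 mireds.
T_out = 10⁶/498.38 = 2006.5 K → 2010 K.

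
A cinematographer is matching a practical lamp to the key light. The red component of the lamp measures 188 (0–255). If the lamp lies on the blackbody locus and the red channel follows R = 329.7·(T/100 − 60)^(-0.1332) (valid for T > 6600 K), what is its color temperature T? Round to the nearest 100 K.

12800 K

(t − 60)^(-0.1332) = 188/329.7 = 0.57022.
t − 60 = 0.57022^(1/-0.1332) = 0.57022^(-7.508) = 67.848, so t = 127.848.
T = 100·t = 12785 K → 12800 K to the nearest 100 K.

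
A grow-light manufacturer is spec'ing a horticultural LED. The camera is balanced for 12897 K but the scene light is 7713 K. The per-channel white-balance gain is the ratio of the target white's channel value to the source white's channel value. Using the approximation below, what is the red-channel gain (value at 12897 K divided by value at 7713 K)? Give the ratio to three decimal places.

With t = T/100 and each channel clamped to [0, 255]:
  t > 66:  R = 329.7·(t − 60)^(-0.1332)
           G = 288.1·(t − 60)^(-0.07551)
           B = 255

At 7713 K (t = 77.13):
  R = 329.7·(77.13 − 60)^(-0.1332) = 329.7·17.13^(-0.1332) = 329.7·0.68496 = 225.830.
At 12897 K (t = 128.97):
  R = 329.7·(128.97 − 60)^(-0.1332) = 329.7·68.97^(-0.1332) = 329.7·0.56897 = 187.590.
Gain = 187.590 / 225.830 = 0.8307 → 0.831.

0.831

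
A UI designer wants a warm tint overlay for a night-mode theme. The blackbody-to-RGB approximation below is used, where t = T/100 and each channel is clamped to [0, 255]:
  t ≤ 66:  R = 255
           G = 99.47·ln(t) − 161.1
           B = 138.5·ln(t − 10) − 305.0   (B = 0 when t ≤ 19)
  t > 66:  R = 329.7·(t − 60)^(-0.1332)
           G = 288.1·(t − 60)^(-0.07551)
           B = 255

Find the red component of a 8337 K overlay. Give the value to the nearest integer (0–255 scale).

217

t = 8337/100 = 83.37; the t > 66 branch applies.
R = 329.7·(83.37 − 60)^(-0.1332) = 329.7·23.37^(-0.1332) = 329.7·0.65720 = 216.677.
Rounded: 217.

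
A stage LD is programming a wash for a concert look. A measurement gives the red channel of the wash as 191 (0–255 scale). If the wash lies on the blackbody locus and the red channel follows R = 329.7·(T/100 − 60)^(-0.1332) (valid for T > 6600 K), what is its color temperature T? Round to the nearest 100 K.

(t − 60)^(-0.1332) = 191/329.7 = 0.57931.
t − 60 = 0.57931^(1/-0.1332) = 0.57931^(-7.508) = 60.245, so t = 120.245.
T = 100·t = 12025 K → 12000 K to the nearest 100 K.

12000 K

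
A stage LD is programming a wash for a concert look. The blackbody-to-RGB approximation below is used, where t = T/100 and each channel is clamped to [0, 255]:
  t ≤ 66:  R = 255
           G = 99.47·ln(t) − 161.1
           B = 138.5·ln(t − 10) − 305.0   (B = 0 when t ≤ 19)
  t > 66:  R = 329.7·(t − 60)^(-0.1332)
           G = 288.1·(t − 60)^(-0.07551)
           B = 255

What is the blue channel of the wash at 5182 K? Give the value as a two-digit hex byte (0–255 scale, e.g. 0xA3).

t = 5182/100 = 51.82; the t ≤ 66 branch applies.
B = 138.5·ln(51.82 − 10) − 305.0 = 138.5·ln 41.82 − 305.0 = 138.5·3.7334 − 305.0 = 212.072.
Rounded: 212; in hex, 0xD4.

0xD4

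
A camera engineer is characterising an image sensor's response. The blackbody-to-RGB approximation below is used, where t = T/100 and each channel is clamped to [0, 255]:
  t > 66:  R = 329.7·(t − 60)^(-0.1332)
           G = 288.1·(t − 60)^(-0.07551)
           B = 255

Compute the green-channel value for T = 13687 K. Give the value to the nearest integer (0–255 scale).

208

t = 13687/100 = 136.87; the t > 66 branch applies.
G = 288.1·(136.87 − 60)^(-0.07551) = 288.1·76.87^(-0.07551) = 288.1·0.72045 = 207.563.
Rounded: 208.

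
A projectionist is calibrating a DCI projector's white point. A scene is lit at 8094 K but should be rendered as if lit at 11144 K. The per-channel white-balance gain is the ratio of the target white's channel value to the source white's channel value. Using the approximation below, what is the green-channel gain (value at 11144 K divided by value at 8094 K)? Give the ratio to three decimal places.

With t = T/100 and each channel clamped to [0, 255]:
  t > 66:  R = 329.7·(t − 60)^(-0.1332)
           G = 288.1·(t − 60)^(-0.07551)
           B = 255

0.934

At 8094 K (t = 80.94):
  G = 288.1·(80.94 − 60)^(-0.07551) = 288.1·20.94^(-0.07551) = 288.1·0.79479 = 228.979.
At 11144 K (t = 111.44):
  G = 288.1·(111.44 − 60)^(-0.07551) = 288.1·51.44^(-0.07551) = 288.1·0.74264 = 213.955.
Gain = 213.955 / 228.979 = 0.9344 → 0.934.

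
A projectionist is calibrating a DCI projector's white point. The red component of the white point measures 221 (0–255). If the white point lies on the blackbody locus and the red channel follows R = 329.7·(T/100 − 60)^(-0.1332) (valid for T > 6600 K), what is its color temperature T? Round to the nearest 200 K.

8000 K

(t − 60)^(-0.1332) = 221/329.7 = 0.67031.
t − 60 = 0.67031^(1/-0.1332) = 0.67031^(-7.508) = 20.149, so t = 80.149.
T = 100·t = 8015 K → 8000 K to the nearest 200 K.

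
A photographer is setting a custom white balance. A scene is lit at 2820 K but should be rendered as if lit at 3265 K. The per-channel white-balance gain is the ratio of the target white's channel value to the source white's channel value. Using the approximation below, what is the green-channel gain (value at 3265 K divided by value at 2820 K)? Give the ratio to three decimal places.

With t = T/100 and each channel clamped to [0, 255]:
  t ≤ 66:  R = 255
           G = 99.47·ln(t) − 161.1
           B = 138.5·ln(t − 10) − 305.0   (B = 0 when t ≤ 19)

1.085

At 2820 K (t = 28.2):
  G = 99.47·ln 28.2 − 161.1 = 99.47·3.3393 − 161.1 = 171.062.
At 3265 K (t = 32.65):
  G = 99.47·ln 32.65 − 161.1 = 99.47·3.4858 − 161.1 = 185.637.
Gain = 185.637 / 171.062 = 1.0852 → 1.085.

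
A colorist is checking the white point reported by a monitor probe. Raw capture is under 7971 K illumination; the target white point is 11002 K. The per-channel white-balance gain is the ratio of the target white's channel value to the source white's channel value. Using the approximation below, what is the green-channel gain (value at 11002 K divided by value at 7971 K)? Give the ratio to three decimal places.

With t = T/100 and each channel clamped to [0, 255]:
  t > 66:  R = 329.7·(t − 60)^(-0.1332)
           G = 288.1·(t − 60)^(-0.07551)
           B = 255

At 7971 K (t = 79.71):
  G = 288.1·(79.71 − 60)^(-0.07551) = 288.1·19.71^(-0.07551) = 288.1·0.79843 = 230.028.
At 11002 K (t = 110.02):
  G = 288.1·(110.02 − 60)^(-0.07551) = 288.1·50.02^(-0.07551) = 288.1·0.74421 = 214.408.
Gain = 214.408 / 230.028 = 0.9321 → 0.932.

0.932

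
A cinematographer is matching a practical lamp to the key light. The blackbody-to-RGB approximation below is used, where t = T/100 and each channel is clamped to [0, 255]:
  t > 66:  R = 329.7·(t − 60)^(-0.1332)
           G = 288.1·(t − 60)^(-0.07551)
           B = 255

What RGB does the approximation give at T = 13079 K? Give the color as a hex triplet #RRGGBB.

#BBD1FF

t = 13079/100 = 130.79; the t > 66 branch applies.
R = 329.7·(130.79 − 60)^(-0.1332) = 329.7·70.79^(-0.1332) = 329.7·0.56700 = 186.940.
G = 288.1·(130.79 − 60)^(-0.07551) = 288.1·70.79^(-0.07551) = 288.1·0.72495 = 208.858.
B = 255 by definition for t > 66.
Rounded: (187, 209, 255).
In hex: #BBD1FF.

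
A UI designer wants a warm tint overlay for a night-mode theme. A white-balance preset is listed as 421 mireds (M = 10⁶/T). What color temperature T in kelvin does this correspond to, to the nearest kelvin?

T = 10⁶ / 421 = 2375.30 K → 2375 K.

2375 K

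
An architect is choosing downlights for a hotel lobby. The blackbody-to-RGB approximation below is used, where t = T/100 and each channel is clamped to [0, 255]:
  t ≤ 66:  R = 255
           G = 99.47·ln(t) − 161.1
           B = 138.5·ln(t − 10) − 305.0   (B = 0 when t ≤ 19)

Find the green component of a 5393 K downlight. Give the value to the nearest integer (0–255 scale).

236

t = 5393/100 = 53.93; the t ≤ 66 branch applies.
G = 99.47·ln 53.93 − 161.1 = 99.47·3.9877 − 161.1 = 235.555.
Rounded: 236.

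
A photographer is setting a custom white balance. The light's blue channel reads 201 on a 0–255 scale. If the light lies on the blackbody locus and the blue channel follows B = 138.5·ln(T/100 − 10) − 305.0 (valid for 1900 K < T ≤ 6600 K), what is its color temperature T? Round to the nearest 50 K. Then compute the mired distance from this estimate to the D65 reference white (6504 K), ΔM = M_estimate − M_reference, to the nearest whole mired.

ln(t − 10) = (201 + 305.0) / 138.5 = 3.6534.
t − 10 = e^3.6534 = 38.607, so t = 48.607.
T = 100·t = 4861 K → 4850 K to the nearest 50 K.
M_estimate = 10⁶/4850 = 206.19; M_reference = 10⁶/6504 = 153.75.
ΔM = 206.19 − 153.75 = 52.43 → +52 mireds.

+52 mireds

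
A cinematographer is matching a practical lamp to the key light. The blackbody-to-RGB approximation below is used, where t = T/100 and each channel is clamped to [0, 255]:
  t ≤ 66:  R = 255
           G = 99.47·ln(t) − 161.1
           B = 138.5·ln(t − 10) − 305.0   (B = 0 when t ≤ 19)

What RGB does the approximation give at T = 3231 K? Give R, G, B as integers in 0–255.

R=255, G=185, B=125

t = 3231/100 = 32.31; the t ≤ 66 branch applies.
R = 255 by definition for t ≤ 66.
G = 99.47·ln 32.31 − 161.1 = 99.47·3.4754 − 161.1 = 184.596.
B = 138.5·ln(32.31 − 10) − 305.0 = 138.5·ln 22.31 − 305.0 = 138.5·3.1050 − 305.0 = 125.047.
Rounded: (255, 185, 125).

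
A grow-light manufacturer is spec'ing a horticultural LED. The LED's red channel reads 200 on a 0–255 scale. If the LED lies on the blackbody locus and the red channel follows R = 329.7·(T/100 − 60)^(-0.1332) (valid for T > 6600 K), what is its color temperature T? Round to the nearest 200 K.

(t − 60)^(-0.1332) = 200/329.7 = 0.60661.
t − 60 = 0.60661^(1/-0.1332) = 0.60661^(-7.508) = 42.638, so t = 102.638.
T = 100·t = 10264 K → 10200 K to the nearest 200 K.

10200 K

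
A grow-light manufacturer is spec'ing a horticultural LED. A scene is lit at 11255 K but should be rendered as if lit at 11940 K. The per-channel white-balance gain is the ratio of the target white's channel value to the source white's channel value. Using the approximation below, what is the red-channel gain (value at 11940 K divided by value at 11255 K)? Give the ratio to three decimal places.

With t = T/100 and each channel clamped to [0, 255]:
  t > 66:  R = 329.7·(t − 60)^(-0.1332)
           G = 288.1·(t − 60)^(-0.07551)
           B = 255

0.984

At 11255 K (t = 112.55):
  R = 329.7·(112.55 − 60)^(-0.1332) = 329.7·52.55^(-0.1332) = 329.7·0.58996 = 194.509.
At 11940 K (t = 119.4):
  R = 329.7·(119.4 − 60)^(-0.1332) = 329.7·59.4^(-0.1332) = 329.7·0.58041 = 191.360.
Gain = 191.360 / 194.509 = 0.9838 → 0.984.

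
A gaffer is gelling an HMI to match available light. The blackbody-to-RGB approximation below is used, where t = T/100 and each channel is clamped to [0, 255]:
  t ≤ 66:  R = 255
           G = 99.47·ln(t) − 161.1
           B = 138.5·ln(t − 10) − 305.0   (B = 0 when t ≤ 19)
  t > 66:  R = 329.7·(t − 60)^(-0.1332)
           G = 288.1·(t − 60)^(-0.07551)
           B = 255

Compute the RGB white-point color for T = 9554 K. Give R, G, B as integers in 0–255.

t = 9554/100 = 95.54; the t > 66 branch applies.
R = 329.7·(95.54 − 60)^(-0.1332) = 329.7·35.54^(-0.1332) = 329.7·0.62150 = 204.910.
G = 288.1·(95.54 − 60)^(-0.07551) = 288.1·35.54^(-0.07551) = 288.1·0.76367 = 220.013.
B = 255 by definition for t > 66.
Rounded: (205, 220, 255).

R=205, G=220, B=255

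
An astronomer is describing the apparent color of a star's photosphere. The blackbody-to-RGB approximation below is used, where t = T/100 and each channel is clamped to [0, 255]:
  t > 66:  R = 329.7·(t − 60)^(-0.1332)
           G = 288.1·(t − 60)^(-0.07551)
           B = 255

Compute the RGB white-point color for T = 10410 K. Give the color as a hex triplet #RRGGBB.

#C7D8FF

t = 10410/100 = 104.1; the t > 66 branch applies.
R = 329.7·(104.1 − 60)^(-0.1332) = 329.7·44.1^(-0.1332) = 329.7·0.60389 = 199.104.
G = 288.1·(104.1 − 60)^(-0.07551) = 288.1·44.1^(-0.07551) = 288.1·0.75133 = 216.457.
B = 255 by definition for t > 66.
Rounded: (199, 216, 255).
In hex: #C7D8FF.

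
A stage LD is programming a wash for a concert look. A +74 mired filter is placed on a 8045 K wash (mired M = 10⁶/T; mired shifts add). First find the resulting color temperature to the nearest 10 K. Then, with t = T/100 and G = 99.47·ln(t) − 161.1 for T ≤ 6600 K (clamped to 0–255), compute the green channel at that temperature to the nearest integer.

229

M_in = 10⁶/8045 = 124.30; M_out = 124.30 + (+74) = 198.30.
T_out = 10⁶/198.30 = 5042.8 K → 5040 K; t = 50.4.
G = 99.47·ln 50.4 − 161.1 = 99.47·3.9200 − 161.1 = 228.822.
Rounded: 229.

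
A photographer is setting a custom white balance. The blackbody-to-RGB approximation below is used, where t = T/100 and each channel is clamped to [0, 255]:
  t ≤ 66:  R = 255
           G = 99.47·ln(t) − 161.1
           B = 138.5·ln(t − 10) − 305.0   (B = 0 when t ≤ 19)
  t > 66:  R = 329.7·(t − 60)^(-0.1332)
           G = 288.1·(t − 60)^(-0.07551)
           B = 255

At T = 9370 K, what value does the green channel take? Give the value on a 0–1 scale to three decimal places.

0.866

t = 9370/100 = 93.7; the t > 66 branch applies.
G = 288.1·(93.7 − 60)^(-0.07551) = 288.1·33.7^(-0.07551) = 288.1·0.76674 = 220.898.
On a 0–1 scale: 220.898/255 = 0.8663 → 0.866.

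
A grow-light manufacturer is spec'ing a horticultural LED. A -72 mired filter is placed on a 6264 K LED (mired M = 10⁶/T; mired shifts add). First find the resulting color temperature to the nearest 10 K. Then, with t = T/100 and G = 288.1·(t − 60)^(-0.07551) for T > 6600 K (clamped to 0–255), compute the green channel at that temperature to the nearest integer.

M_in = 10⁶/6264 = 159.64; M_out = 159.64 + (-72) = 87.64.
T_out = 10⁶/87.64 = 11410.0 K → 11410 K; t = 114.1.
G = 288.1·(114.1 − 60)^(-0.07551) = 288.1·54.1^(-0.07551) = 288.1·0.73982 = 213.142.
Rounded: 213.

213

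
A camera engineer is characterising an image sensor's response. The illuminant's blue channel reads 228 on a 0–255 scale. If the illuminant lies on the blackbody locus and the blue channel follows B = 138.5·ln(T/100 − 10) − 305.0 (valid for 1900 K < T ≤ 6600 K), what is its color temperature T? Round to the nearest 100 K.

5700 K

ln(t − 10) = (228 + 305.0) / 138.5 = 3.8484.
t − 10 = e^3.8484 = 46.917, so t = 56.917.
T = 100·t = 5692 K → 5700 K to the nearest 100 K.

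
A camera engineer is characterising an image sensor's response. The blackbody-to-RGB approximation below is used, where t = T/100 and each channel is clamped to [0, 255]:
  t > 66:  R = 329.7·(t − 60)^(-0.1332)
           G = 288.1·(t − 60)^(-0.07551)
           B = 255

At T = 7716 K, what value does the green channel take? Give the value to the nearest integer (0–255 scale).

232

t = 7716/100 = 77.16; the t > 66 branch applies.
G = 288.1·(77.16 − 60)^(-0.07551) = 288.1·17.16^(-0.07551) = 288.1·0.80683 = 232.447.
Rounded: 232.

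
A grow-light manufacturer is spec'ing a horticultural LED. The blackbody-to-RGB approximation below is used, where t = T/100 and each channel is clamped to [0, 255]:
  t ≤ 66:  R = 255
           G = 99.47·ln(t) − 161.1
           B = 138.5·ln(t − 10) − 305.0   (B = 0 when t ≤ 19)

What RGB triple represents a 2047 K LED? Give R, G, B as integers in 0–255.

t = 2047/100 = 20.47; the t ≤ 66 branch applies.
R = 255 by definition for t ≤ 66.
G = 99.47·ln 20.47 − 161.1 = 99.47·3.0190 − 161.1 = 139.196.
B = 138.5·ln(20.47 − 10) − 305.0 = 138.5·ln 10.47 − 305.0 = 138.5·2.3485 − 305.0 = 20.269.
Rounded: (255, 139, 20).

R=255, G=139, B=20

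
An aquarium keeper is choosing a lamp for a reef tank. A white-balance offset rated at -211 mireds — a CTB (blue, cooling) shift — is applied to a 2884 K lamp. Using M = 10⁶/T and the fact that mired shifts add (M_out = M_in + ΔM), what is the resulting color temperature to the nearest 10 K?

7370 K

M_in = 10⁶/2884 = 346.74 mireds.
M_out = 346.74 + (-211) = 135.74 mireds.
T_out = 10⁶/135.74 = 7367.0 K → 7370 K.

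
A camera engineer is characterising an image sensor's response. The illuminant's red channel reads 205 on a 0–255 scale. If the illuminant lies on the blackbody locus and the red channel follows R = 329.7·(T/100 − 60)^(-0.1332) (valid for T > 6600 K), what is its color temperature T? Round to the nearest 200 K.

(t − 60)^(-0.1332) = 205/329.7 = 0.62178.
t − 60 = 0.62178^(1/-0.1332) = 0.62178^(-7.508) = 35.423, so t = 95.423.
T = 100·t = 9542 K → 9600 K to the nearest 200 K.

9600 K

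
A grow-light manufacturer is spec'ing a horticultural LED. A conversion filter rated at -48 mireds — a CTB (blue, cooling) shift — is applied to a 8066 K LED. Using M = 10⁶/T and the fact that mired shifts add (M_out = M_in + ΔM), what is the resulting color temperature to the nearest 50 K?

M_in = 10⁶/8066 = 123.98 mireds.
M_out = 123.98 + (-48) = 75.98 mireds.
T_out = 10⁶/75.98 = 13161.8 K → 13150 K.

13150 K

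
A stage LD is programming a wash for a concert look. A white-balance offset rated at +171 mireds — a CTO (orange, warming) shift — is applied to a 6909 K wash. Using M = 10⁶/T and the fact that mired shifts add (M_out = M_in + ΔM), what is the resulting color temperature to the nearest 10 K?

M_in = 10⁶/6909 = 144.74 mireds.
M_out = 144.74 + (+171) = 315.74 mireds.
T_out = 10⁶/315.74 = 3167.2 K → 3170 K.

3170 K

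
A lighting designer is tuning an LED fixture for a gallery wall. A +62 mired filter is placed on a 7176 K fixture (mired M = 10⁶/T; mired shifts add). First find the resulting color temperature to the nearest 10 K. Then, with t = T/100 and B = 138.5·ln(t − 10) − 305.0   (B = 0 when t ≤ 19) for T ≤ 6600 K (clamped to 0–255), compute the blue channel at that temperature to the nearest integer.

205

M_in = 10⁶/7176 = 139.35; M_out = 139.35 + (+62) = 201.35.
T_out = 10⁶/201.35 = 4966.4 K → 4970 K; t = 49.7.
B = 138.5·ln(49.7 − 10) − 305.0 = 138.5·ln 39.7 − 305.0 = 138.5·3.6814 − 305.0 = 204.867.
Rounded: 205.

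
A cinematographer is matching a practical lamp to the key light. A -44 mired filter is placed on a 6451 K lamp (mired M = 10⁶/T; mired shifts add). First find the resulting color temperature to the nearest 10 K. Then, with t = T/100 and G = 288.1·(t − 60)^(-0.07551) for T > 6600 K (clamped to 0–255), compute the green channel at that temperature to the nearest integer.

M_in = 10⁶/6451 = 155.01; M_out = 155.01 + (-44) = 111.01.
T_out = 10⁶/111.01 = 9007.8 K → 9010 K; t = 90.1.
G = 288.1·(90.1 − 60)^(-0.07551) = 288.1·30.1^(-0.07551) = 288.1·0.77331 = 222.791.
Rounded: 223.

223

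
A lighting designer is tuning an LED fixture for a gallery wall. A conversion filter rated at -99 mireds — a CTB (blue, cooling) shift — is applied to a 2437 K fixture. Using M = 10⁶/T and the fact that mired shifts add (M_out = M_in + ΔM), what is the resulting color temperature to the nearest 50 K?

M_in = 10⁶/2437 = 410.34 mireds.
M_out = 410.34 + (-99) = 311.34 mireds.
T_out = 10⁶/311.34 = 3211.9 K → 3200 K.

3200 K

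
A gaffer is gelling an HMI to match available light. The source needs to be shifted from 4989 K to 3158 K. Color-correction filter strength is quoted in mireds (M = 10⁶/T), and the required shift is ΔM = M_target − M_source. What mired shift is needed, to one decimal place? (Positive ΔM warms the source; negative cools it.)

+116.2 mireds

M_source = 10⁶/4989 = 200.441; M_target = 10⁶/3158 = 316.656.
ΔM = 316.656 − 200.441 = 116.215 → +116.2 mireds, a warming shift.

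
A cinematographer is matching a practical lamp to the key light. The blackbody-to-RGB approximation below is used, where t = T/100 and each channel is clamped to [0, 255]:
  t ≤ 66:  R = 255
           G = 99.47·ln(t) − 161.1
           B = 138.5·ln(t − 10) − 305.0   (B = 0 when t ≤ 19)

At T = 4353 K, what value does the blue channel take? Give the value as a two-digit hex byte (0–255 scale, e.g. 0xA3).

0xB5

t = 4353/100 = 43.53; the t ≤ 66 branch applies.
B = 138.5·ln(43.53 − 10) − 305.0 = 138.5·ln 33.53 − 305.0 = 138.5·3.5124 − 305.0 = 181.473.
Rounded: 181; in hex, 0xB5.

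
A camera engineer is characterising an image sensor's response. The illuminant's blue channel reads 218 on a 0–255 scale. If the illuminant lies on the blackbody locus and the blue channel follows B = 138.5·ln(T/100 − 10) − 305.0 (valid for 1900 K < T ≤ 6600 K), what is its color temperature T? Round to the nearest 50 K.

5350 K

ln(t − 10) = (218 + 305.0) / 138.5 = 3.7762.
t − 10 = e^3.7762 = 43.649, so t = 53.649.
T = 100·t = 5365 K → 5350 K to the nearest 50 K.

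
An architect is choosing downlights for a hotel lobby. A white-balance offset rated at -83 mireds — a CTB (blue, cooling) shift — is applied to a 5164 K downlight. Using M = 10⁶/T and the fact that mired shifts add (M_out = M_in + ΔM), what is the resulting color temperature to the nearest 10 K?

M_in = 10⁶/5164 = 193.65 mireds.
M_out = 193.65 + (-83) = 110.65 mireds.
T_out = 10⁶/110.65 = 9037.6 K → 9040 K.

9040 K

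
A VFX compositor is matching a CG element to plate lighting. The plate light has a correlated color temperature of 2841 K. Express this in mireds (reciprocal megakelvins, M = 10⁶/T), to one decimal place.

M = 10⁶ / 2841 = 351.989 → 352.0 mireds.

352.0 mireds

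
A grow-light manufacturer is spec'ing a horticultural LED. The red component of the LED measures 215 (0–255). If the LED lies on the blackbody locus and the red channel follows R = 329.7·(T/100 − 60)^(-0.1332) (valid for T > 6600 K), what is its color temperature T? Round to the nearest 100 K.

8500 K

(t − 60)^(-0.1332) = 215/329.7 = 0.65211.
t − 60 = 0.65211^(1/-0.1332) = 0.65211^(-7.508) = 24.774, so t = 84.774.
T = 100·t = 8477 K → 8500 K to the nearest 100 K.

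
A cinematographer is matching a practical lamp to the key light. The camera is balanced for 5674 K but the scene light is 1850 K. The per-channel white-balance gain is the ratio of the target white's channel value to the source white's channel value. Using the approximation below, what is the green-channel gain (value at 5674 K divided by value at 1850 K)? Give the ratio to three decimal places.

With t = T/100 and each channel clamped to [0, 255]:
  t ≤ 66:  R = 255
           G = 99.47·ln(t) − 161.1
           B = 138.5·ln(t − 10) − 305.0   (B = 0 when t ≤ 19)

1.863

At 1850 K (t = 18.5):
  G = 99.47·ln 18.5 − 161.1 = 99.47·2.9178 − 161.1 = 129.131.
At 5674 K (t = 56.74):
  G = 99.47·ln 56.74 − 161.1 = 99.47·4.0385 − 161.1 = 240.608.
Gain = 240.608 / 129.131 = 1.8633 → 1.863.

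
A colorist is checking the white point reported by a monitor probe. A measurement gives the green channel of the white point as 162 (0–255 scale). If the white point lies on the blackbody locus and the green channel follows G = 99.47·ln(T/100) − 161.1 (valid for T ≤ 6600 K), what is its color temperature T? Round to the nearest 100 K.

2600 K

ln t = (162 + 161.1) / 99.47 = 3.2482.
t = e^3.2482 = 25.744.
T = 100·t = 2574 K → 2600 K to the nearest 100 K.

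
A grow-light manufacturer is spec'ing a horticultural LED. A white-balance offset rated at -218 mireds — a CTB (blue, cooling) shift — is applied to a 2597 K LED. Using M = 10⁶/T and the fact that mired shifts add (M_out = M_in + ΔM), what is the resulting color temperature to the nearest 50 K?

6000 K

M_in = 10⁶/2597 = 385.06 mireds.
M_out = 385.06 + (-218) = 167.06 mireds.
T_out = 10⁶/167.06 = 5985.9 K → 6000 K.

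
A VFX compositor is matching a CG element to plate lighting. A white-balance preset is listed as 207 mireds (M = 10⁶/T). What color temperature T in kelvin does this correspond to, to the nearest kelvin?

4831 K

T = 10⁶ / 207 = 4830.92 K → 4831 K.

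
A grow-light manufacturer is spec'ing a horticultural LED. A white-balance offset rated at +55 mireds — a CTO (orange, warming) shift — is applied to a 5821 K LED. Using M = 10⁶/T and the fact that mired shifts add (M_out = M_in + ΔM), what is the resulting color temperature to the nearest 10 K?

M_in = 10⁶/5821 = 171.79 mireds.
M_out = 171.79 + (+55) = 226.79 mireds.
T_out = 10⁶/226.79 = 4409.3 K → 4410 K.

4410 K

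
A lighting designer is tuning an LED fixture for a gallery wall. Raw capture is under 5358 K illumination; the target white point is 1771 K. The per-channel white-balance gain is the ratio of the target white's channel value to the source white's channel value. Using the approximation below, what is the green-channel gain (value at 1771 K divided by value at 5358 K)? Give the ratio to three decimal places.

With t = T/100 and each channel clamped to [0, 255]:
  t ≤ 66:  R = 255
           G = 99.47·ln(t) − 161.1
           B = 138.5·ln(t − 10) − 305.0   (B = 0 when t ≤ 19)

0.531

At 5358 K (t = 53.58):
  G = 99.47·ln 53.58 − 161.1 = 99.47·3.9812 − 161.1 = 234.908.
At 1771 K (t = 17.71):
  G = 99.47·ln 17.71 − 161.1 = 99.47·2.8741 − 161.1 = 124.790.
Gain = 124.790 / 234.908 = 0.5312 → 0.531.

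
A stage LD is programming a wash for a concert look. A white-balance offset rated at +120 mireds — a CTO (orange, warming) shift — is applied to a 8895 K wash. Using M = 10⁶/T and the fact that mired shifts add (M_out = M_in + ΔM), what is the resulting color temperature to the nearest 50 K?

M_in = 10⁶/8895 = 112.42 mireds.
M_out = 112.42 + (+120) = 232.42 mireds.
T_out = 10⁶/232.42 = 4302.5 K → 4300 K.

4300 K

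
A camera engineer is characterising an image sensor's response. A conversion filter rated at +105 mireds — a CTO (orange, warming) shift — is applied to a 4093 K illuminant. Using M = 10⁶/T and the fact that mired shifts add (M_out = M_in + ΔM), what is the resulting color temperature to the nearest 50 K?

M_in = 10⁶/4093 = 244.32 mireds.
M_out = 244.32 + (+105) = 349.32 mireds.
T_out = 10⁶/349.32 = 2862.7 K → 2850 K.

2850 K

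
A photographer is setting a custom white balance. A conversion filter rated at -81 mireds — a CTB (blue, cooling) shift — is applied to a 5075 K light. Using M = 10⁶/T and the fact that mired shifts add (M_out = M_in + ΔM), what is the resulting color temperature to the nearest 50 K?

8600 K

M_in = 10⁶/5075 = 197.04 mireds.
M_out = 197.04 + (-81) = 116.04 mireds.
T_out = 10⁶/116.04 = 8617.4 K → 8600 K.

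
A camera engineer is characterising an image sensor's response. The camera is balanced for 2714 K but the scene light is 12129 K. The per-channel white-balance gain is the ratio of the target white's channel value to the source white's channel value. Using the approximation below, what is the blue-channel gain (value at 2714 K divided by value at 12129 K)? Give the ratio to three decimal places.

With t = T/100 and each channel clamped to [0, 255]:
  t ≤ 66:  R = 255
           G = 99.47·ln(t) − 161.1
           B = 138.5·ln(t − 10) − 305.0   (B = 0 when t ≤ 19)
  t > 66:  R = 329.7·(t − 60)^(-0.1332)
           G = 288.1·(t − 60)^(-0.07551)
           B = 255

At 12129 K (t = 121.29):
  B = 255 by definition for t > 66.
At 2714 K (t = 27.14):
  B = 138.5·ln(27.14 − 10) − 305.0 = 138.5·ln 17.14 − 305.0 = 138.5·2.8414 − 305.0 = 88.536.
Gain = 88.536 / 255.000 = 0.3472 → 0.347.

0.347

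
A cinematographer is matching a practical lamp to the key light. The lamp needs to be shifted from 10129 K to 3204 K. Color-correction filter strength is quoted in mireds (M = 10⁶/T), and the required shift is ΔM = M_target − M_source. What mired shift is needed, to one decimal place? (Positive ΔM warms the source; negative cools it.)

+213.4 mireds

M_source = 10⁶/10129 = 98.726; M_target = 10⁶/3204 = 312.110.
ΔM = 312.110 − 98.726 = 213.383 → +213.4 mireds, a warming shift.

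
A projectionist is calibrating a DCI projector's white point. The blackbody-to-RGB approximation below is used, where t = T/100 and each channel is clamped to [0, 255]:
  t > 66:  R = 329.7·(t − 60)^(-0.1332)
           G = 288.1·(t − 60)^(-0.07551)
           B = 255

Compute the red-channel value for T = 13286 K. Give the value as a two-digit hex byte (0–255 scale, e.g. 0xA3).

t = 13286/100 = 132.86; the t > 66 branch applies.
R = 329.7·(132.86 − 60)^(-0.1332) = 329.7·72.86^(-0.1332) = 329.7·0.56483 = 186.224.
Rounded: 186; in hex, 0xBA.

0xBA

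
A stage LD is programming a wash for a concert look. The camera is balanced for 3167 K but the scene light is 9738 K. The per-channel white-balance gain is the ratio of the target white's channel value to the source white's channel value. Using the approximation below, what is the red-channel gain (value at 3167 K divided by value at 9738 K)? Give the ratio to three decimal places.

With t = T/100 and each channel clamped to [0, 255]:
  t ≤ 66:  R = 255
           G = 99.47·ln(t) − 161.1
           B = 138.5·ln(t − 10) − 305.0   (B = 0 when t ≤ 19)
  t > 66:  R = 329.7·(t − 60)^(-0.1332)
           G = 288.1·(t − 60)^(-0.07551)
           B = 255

At 9738 K (t = 97.38):
  R = 329.7·(97.38 − 60)^(-0.1332) = 329.7·37.38^(-0.1332) = 329.7·0.61734 = 203.537.
At 3167 K (t = 31.67):
  R = 255 by definition for t ≤ 66.
Gain = 255.000 / 203.537 = 1.2528 → 1.253.

1.253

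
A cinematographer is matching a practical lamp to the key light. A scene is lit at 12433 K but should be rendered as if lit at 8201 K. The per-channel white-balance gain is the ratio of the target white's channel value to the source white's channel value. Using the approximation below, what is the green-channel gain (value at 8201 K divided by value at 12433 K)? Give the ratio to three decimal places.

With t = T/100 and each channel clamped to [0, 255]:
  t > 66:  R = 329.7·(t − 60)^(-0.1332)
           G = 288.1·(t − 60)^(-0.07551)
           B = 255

1.084

At 12433 K (t = 124.33):
  G = 288.1·(124.33 − 60)^(-0.07551) = 288.1·64.33^(-0.07551) = 288.1·0.73021 = 210.373.
At 8201 K (t = 82.01):
  G = 288.1·(82.01 − 60)^(-0.07551) = 288.1·22.01^(-0.07551) = 288.1·0.79181 = 228.119.
Gain = 228.119 / 210.373 = 1.0844 → 1.084.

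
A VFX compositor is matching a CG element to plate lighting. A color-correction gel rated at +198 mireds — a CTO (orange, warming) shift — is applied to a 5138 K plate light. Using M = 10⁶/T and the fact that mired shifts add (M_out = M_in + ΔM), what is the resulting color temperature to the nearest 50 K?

M_in = 10⁶/5138 = 194.63 mireds.
M_out = 194.63 + (+198) = 392.63 mireds.
T_out = 10⁶/392.63 = 2546.9 K → 2550 K.

2550 K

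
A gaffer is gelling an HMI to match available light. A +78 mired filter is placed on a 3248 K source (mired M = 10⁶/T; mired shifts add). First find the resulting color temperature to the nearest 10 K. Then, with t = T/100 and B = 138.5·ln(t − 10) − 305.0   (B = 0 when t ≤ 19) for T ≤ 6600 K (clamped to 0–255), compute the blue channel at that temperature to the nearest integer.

M_in = 10⁶/3248 = 307.88; M_out = 307.88 + (+78) = 385.88.
T_out = 10⁶/385.88 = 2591.5 K → 2590 K; t = 25.9.
B = 138.5·ln(25.9 − 10) − 305.0 = 138.5·ln 15.9 − 305.0 = 138.5·2.7663 − 305.0 = 78.135.
Rounded: 78.

78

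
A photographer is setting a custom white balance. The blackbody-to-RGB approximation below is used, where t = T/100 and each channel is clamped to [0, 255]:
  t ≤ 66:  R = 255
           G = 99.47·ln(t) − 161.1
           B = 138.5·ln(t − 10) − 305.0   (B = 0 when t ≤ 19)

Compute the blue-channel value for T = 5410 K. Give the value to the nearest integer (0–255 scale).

t = 5410/100 = 54.1; the t ≤ 66 branch applies.
B = 138.5·ln(54.1 − 10) − 305.0 = 138.5·ln 44.1 − 305.0 = 138.5·3.7865 − 305.0 = 219.425.
Rounded: 219.

219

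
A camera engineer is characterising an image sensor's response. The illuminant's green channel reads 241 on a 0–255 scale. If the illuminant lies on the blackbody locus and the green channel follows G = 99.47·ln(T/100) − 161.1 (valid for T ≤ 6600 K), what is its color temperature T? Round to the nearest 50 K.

5700 K

ln t = (241 + 161.1) / 99.47 = 4.0424.
t = e^4.0424 = 56.964.
T = 100·t = 5696 K → 5700 K to the nearest 50 K.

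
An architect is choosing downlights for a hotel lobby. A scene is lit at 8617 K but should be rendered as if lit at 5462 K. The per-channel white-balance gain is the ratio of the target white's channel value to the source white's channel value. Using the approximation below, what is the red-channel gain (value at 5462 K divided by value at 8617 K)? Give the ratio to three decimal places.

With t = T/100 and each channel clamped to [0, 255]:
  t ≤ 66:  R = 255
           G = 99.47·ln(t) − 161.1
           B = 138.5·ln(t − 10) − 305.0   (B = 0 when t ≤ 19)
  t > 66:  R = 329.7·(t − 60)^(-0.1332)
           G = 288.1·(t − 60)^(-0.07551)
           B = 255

At 8617 K (t = 86.17):
  R = 329.7·(86.17 − 60)^(-0.1332) = 329.7·26.17^(-0.1332) = 329.7·0.64736 = 213.436.
At 5462 K (t = 54.62):
  R = 255 by definition for t ≤ 66.
Gain = 255.000 / 213.436 = 1.1947 → 1.195.

1.195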